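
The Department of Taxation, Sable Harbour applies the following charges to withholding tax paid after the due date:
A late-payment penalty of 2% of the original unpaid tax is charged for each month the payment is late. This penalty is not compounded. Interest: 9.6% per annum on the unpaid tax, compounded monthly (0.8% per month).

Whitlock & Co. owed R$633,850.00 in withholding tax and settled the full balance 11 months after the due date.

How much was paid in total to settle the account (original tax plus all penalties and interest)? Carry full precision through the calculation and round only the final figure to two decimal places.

R$831,361.37

Late-payment penalty: 11 × 2% × R$633,850.00 = R$139,447.00
Interest: R$633,850.00 × ((1 + 0.008)^11 − 1) = R$633,850.00 × 0.0916058… = R$58,064.3661…
Total = R$633,850.00 + R$139,447.0000 + R$58,064.3661… = R$831,361.37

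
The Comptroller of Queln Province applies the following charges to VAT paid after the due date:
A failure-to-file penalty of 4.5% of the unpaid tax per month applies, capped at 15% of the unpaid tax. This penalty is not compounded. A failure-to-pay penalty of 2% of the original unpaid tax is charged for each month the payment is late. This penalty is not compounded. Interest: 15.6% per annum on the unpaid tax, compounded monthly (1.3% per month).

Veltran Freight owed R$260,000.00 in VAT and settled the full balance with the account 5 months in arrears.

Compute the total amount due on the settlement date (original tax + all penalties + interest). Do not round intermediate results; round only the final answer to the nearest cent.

Failure-to-file: 5 × 4.5% × R$260,000.00 = R$58,500.00, capped at 15% × R$260,000.00 = R$39,000.00
Failure-to-pay penalty: 5 × 2% × R$260,000.00 = R$26,000.00
Interest: R$260,000.00 × ((1 + 0.013)^5 − 1) = R$260,000.00 × 0.0667121… = R$17,345.1494…
Total = R$260,000.00 + R$65,000.0000 + R$17,345.1494… = R$342,345.15

R$342,345.15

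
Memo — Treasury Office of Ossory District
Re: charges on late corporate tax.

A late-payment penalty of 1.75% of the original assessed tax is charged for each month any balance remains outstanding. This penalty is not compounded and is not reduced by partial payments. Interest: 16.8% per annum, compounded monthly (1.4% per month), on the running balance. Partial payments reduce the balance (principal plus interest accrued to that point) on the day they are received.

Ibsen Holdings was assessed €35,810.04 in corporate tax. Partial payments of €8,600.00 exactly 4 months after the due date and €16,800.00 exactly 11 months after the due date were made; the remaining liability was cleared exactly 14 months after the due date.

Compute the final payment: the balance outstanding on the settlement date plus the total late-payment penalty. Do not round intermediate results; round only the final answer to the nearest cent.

€24,879.88

Balance at month 4: €35,810.0400 × (1 + 0.014)^4 = €37,857.9093…
After €8,600.00 payment: €37,857.9093… − €8,600.00 = €29,257.9093…
Balance at month 11: €29,257.9093… × (1 + 0.014)^7 = €32,248.4595…
After €16,800.00 payment: €32,248.4595… − €16,800.00 = €15,448.4595…
Balance at month 14: €15,448.4595… × (1 + 0.014)^3 = €16,106.4209…
Penalty: 14 × 1.75% × €35,810.04 = €8,773.46…
Final settlement = outstanding balance + penalty = €16,106.4209… + €8,773.46… = €24,879.88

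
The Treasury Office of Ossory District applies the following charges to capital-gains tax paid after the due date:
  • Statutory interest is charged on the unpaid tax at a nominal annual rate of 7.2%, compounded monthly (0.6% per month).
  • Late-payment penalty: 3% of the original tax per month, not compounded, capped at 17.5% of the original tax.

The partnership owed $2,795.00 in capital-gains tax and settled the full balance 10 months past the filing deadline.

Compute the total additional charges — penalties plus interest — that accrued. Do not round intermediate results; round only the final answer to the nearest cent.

Penalty (uncapped): 10 × 3% × $2,795.00 = $838.50; cap = 17.5% × $2,795.00 = $489.13… → penalty = $489.13…
Interest: $2,795.00 × ((1 + 0.006)^10 − 1) = $2,795.00 × 0.0616462… = $172.3011…
Penalties + interest = $489.1250 + $172.3011… = $661.43

$661.43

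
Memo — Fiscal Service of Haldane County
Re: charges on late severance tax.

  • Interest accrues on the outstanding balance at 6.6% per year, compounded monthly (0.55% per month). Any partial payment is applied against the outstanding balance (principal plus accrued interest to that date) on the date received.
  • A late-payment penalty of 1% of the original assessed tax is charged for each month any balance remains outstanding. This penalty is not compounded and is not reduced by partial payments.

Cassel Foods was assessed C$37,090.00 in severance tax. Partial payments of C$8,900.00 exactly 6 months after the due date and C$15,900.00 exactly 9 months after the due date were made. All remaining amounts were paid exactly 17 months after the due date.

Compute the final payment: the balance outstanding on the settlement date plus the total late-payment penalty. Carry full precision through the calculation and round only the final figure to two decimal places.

Balance at month 6: C$37,090.0000 × (1 + 0.0055)^6 = C$38,330.9235…
After C$8,900.00 payment: C$38,330.9235… − C$8,900.00 = C$29,430.9235…
Balance at month 9: C$29,430.9235… × (1 + 0.0055)^3 = C$29,919.2095…
After C$15,900.00 payment: C$29,919.2095… − C$15,900.00 = C$14,019.2095…
Balance at month 17: C$14,019.2095… × (1 + 0.0055)^8 = C$14,648.0605…
Penalty: 17 × 1% × C$37,090.00 = C$6,305.30
Final settlement = outstanding balance + penalty = C$14,648.0605… + C$6,305.30 = C$20,953.36

C$20,953.36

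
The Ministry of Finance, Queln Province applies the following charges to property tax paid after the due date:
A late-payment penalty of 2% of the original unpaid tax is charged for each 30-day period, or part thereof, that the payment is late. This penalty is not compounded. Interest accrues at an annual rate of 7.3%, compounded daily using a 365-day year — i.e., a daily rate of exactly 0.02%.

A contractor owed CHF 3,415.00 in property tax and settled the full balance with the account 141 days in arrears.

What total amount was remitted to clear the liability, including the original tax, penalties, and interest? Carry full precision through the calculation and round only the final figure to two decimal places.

CHF 3,854.16

Penalty periods: ⌈141/30⌉ = 5; penalty = 5 × 2% × CHF 3,415.00 = CHF 341.50
Interest: CHF 3,415.00 × ((1 + 0.0002)^141 − 1) = CHF 3,415.00 × 0.02859848… = CHF 97.6638…
Total = CHF 3,415.00 + CHF 341.5000 + CHF 97.6638… = CHF 3,854.16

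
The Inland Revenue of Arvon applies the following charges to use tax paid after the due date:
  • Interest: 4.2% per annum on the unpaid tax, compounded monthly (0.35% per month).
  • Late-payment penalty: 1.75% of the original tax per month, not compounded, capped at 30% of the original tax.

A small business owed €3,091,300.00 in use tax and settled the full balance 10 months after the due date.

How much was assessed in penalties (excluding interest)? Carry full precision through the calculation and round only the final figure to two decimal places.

Penalty: 10 × 1.75% × €3,091,300.00 = €540,977.50 (below the 30% cap of €927,390.00)

€540,977.50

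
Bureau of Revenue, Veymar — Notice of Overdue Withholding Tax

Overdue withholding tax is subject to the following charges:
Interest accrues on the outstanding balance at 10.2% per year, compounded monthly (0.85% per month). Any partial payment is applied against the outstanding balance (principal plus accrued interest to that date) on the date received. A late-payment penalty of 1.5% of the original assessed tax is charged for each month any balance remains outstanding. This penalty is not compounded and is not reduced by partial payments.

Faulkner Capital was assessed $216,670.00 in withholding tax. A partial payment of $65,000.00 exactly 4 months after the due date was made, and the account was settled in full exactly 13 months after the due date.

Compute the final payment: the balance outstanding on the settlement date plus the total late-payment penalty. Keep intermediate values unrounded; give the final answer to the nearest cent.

$213,977.64

Balance at month 4: $216,670.0000 × (1 + 0.0085)^4 = $224,131.2398…
After $65,000.00 payment: $224,131.2398… − $65,000.00 = $159,131.2398…
Balance at month 13: $159,131.2398… × (1 + 0.0085)^9 = $171,726.9946…
Penalty: 13 × 1.5% × $216,670.00 = $42,250.65
Final settlement = outstanding balance + penalty = $171,726.9946… + $42,250.65 = $213,977.64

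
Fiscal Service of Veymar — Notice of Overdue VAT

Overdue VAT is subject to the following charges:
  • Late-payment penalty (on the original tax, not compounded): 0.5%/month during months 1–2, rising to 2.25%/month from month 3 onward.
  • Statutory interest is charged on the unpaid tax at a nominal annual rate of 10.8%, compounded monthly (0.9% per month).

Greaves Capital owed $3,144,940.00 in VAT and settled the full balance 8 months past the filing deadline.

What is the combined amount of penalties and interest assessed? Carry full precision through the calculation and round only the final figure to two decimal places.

Penalty, months 1–2: 2 × 0.5% × $3,144,940.00 = $31,449.40
Penalty, months 3–8: 6 × 2.25% × $3,144,940.00 = $424,566.90
Interest: $3,144,940.00 × ((1 + 0.009)^8 − 1) = $3,144,940.00 × 0.0743093… = $233,698.2478…
Penalties + interest = $456,016.3000 + $233,698.2478… = $689,714.55

$689,714.55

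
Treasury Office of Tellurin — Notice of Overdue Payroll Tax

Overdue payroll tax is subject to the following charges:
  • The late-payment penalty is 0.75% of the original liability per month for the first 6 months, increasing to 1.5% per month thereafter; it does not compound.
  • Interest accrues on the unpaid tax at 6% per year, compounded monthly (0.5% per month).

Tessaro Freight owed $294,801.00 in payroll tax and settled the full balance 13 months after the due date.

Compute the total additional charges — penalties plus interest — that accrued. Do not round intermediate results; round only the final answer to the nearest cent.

$63,967.75

Penalty, months 1–6: 6 × 0.75% × $294,801.00 = $13,266.05…
Penalty, months 7–13: 7 × 1.5% × $294,801.00 = $30,954.11…
Interest: $294,801.00 × ((1 + 0.005)^13 − 1) = $294,801.00 × 0.0669862… = $19,747.5990…
Penalties + interest = $44,220.1500 + $19,747.5990… = $63,967.75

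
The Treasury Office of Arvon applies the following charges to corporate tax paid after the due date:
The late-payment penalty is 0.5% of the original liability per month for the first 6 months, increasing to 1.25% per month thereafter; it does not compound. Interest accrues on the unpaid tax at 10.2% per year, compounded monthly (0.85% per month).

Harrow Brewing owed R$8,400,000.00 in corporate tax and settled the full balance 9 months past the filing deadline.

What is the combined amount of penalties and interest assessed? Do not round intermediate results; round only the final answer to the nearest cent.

R$1,231,887.30

Penalty, months 1–6: 6 × 0.5% × R$8,400,000.00 = R$252,000.00
Penalty, months 7–9: 3 × 1.25% × R$8,400,000.00 = R$315,000.00
Interest: R$8,400,000.00 × ((1 + 0.0085)^9 − 1) = R$8,400,000.00 × 0.0791532… = R$664,887.2987…
Penalties + interest = R$567,000.0000 + R$664,887.2987… = R$1,231,887.30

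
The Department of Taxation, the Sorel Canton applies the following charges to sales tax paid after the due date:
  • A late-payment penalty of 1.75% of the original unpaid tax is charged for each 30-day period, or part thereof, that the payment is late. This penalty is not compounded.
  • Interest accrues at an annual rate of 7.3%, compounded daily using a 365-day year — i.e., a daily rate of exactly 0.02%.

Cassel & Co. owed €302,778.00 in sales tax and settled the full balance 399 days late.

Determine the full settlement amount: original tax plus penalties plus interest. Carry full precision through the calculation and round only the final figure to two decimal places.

Penalty periods: ⌈399/30⌉ = 14; penalty = 14 × 1.75% × €302,778.00 = €74,180.61
Interest: €302,778.00 × ((1 + 0.0002)^399 − 1) = €302,778.00 × 0.08306179… = €25,149.2827…
Total = €302,778.00 + €74,180.6100 + €25,149.2827… = €402,107.89

€402,107.89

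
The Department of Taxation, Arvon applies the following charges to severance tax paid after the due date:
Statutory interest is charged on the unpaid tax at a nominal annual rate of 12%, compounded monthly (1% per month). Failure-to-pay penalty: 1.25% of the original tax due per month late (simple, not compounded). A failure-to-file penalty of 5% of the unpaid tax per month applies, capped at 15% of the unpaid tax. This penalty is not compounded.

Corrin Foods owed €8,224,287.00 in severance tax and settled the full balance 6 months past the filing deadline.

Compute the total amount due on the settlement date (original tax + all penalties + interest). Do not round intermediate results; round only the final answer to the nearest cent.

Failure-to-file: 6 × 5% × €8,224,287.00 = €2,467,286.10, capped at 15% × €8,224,287.00 = €1,233,643.05
Failure-to-pay penalty = 1.25% × €8,224,287.00 × 6 mo = €616,821.53…
Interest: €8,224,287.00 × ((1 + 0.01)^6 − 1) = €8,224,287.00 × 0.0615202… = €505,959.3748…
Total = €8,224,287.00 + €1,850,464.5750 + €505,959.3748… = €10,580,710.95

€10,580,710.95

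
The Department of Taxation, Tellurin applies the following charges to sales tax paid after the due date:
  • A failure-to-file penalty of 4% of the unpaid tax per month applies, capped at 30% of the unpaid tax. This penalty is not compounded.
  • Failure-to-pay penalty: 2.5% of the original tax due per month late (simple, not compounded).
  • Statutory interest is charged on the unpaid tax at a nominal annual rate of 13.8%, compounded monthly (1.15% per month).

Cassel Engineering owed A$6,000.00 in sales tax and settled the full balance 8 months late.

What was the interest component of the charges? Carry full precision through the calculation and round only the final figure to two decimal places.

Interest: A$6,000.00 × ((1 + 0.0115)^8 − 1) = A$6,000.00 × 0.0957894… = A$574.7364…

A$574.74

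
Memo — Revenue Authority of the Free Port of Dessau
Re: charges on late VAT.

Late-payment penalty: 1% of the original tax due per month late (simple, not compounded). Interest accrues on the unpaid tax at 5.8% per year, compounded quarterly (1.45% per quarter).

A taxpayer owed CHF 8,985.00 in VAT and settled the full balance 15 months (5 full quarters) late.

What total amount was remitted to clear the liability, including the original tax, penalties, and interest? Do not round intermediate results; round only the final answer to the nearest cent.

Late-payment penalty = 1% × CHF 8,985.00 × 15 mo = CHF 1,347.75
Interest: CHF 8,985.00 × ((1 + 0.0145)^5 − 1) = CHF 8,985.00 × 0.0746332… = CHF 670.5794…
Total = CHF 8,985.00 + CHF 1,347.7500 + CHF 670.5794… = CHF 11,003.33

CHF 11,003.33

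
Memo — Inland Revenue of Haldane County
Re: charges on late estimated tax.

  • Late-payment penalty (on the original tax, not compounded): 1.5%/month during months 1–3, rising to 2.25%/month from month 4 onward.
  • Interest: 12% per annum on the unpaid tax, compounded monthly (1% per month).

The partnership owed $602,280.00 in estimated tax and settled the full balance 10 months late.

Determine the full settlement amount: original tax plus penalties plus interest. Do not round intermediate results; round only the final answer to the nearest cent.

Penalty, months 1–3: 3 × 1.5% × $602,280.00 = $27,102.60
Penalty, months 4–10: 7 × 2.25% × $602,280.00 = $94,859.10
Interest: $602,280.00 × ((1 + 0.01)^10 − 1) = $602,280.00 × 0.1046221… = $63,011.8137…
Total = $602,280.00 + $121,961.7000 + $63,011.8137… = $787,253.51

$787,253.51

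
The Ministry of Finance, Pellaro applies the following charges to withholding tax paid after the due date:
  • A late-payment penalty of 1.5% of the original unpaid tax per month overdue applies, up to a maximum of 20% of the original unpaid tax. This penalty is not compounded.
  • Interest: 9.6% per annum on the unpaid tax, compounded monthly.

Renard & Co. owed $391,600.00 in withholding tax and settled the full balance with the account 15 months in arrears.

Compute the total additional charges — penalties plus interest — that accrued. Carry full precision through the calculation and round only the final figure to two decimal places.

Penalty (uncapped): 15 × 1.5% × $391,600.00 = $88,110.00; cap = 20% × $391,600.00 = $78,320.00 → penalty = $78,320.00
Interest (9.6%/yr ÷ 12 = 0.8%/month): $391,600.00 × ((1 + 0.008)^15 − 1) = $49,717.0076…
Penalties + interest = $78,320.0000 + $49,717.0076… = $128,037.01

$128,037.01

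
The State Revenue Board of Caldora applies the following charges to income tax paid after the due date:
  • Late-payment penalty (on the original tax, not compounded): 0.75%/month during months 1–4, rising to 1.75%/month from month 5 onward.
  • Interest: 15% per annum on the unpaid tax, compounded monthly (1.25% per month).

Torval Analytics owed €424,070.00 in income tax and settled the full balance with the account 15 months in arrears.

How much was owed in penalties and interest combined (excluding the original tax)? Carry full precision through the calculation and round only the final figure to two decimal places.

€181,217.49

Penalty, months 1–4: 4 × 0.75% × €424,070.00 = €12,722.10
Penalty, months 5–15: 11 × 1.75% × €424,070.00 = €81,633.48…
Interest: €424,070.00 × ((1 + 0.0125)^15 − 1) = €424,070.00 × 0.2048292… = €86,861.9116…
Penalties + interest = €94,355.5750 + €86,861.9116… = €181,217.49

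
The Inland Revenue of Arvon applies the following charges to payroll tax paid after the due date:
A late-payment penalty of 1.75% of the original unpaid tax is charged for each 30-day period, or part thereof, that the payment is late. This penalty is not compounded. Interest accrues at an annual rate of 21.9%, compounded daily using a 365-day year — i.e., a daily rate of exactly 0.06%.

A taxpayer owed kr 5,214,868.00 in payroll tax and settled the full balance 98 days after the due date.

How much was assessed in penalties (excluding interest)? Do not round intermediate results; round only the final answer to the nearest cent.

kr 365,040.76

Penalty periods: ⌈98/30⌉ = 4; penalty = 4 × 1.75% × kr 5,214,868.00 = kr 365,040.76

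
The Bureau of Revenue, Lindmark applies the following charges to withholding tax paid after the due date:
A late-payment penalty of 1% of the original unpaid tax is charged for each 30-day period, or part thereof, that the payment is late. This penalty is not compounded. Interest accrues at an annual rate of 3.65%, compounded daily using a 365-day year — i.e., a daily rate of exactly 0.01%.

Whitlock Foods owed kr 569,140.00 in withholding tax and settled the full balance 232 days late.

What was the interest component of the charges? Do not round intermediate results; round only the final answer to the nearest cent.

Interest: kr 569,140.00 × ((1 + 0.0001)^232 − 1) = kr 569,140.00 × 0.02347003… = kr 13,357.7307…

kr 13,357.73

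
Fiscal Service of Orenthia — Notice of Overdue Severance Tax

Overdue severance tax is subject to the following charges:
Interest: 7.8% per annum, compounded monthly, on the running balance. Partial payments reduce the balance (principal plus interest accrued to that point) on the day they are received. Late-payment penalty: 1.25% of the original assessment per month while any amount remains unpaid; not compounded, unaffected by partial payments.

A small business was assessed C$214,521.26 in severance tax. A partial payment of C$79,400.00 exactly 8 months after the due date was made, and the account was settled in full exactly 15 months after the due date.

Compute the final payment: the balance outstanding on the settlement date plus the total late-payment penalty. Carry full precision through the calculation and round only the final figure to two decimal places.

C$193,554.91

Monthly rate = 7.8% ÷ 12 = 0.65%
Balance at month 8: C$214,521.2600 × (1 + 0.0065)^8 = C$225,933.4702…
After C$79,400.00 payment: C$225,933.4702… − C$79,400.00 = C$146,533.4702…
Balance at month 15: C$146,533.4702… × (1 + 0.0065)^7 = C$153,332.1726…
Penalty: 15 × 1.25% × C$214,521.26 = C$40,222.74…
Final settlement = outstanding balance + penalty = C$153,332.1726… + C$40,222.74… = C$193,554.91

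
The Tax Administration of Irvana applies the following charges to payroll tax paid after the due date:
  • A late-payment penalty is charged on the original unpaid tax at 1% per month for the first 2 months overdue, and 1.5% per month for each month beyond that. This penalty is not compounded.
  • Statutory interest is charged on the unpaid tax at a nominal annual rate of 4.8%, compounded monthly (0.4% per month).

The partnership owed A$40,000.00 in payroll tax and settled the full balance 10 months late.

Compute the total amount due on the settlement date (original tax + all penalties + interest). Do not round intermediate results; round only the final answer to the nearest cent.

A$47,229.11

Penalty, months 1–2: 2 × 1% × A$40,000.00 = A$800.00
Penalty, months 3–10: 8 × 1.5% × A$40,000.00 = A$4,800.00
Interest: A$40,000.00 × ((1 + 0.004)^10 − 1) = A$40,000.00 × 0.0407277… = A$1,629.1094…
Total = A$40,000.00 + A$5,600.0000 + A$1,629.1094… = A$47,229.11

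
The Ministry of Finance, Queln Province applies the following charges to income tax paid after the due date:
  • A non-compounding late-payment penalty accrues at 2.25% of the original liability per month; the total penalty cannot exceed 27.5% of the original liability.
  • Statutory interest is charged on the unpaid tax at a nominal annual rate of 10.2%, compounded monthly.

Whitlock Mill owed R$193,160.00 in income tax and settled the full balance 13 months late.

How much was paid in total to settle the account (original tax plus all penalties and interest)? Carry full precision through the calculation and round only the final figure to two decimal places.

Penalty (uncapped): 13 × 2.25% × R$193,160.00 = R$56,499.30; cap = 27.5% × R$193,160.00 = R$53,119.00 → penalty = R$53,119.00
Interest (10.2%/yr ÷ 12 = 0.85%/month): R$193,160.00 × ((1 + 0.0085)^13 − 1) = R$22,467.3919…
Total = R$193,160.00 + R$53,119.0000 + R$22,467.3919… = R$268,746.39

R$268,746.39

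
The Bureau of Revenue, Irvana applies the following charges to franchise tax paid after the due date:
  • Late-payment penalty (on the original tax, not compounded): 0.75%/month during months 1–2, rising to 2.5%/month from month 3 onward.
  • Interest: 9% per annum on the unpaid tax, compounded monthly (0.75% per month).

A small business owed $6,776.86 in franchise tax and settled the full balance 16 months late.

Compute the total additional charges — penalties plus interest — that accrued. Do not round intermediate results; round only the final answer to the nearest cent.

Penalty, months 1–2: 2 × 0.75% × $6,776.86 = $101.65…
Penalty, months 3–16: 14 × 2.5% × $6,776.86 = $2,371.90…
Interest: $6,776.86 × ((1 + 0.0075)^16 − 1) = $6,776.86 × 0.1269921… = $860.6078…
Penalties + interest = $2,473.5539 + $860.6078… = $3,334.16

$3,334.16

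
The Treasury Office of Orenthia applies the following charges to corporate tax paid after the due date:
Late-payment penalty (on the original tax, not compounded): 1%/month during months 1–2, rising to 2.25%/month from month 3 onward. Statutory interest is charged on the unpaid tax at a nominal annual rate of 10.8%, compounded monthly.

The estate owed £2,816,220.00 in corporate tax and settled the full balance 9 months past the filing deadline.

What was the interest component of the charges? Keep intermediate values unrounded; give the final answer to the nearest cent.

£236,500.72

Interest (10.8%/yr ÷ 12 = 0.9%/month): £2,816,220.00 × ((1 + 0.009)^9 − 1) = £236,500.7208…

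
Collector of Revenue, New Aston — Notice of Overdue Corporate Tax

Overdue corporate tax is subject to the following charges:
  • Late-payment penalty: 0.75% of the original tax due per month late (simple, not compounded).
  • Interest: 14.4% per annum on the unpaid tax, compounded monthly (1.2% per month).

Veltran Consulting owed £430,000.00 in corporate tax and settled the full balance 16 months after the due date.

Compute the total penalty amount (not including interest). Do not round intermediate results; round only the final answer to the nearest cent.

£51,600.00

Late-payment penalty: 16 × 0.75% × £430,000.00 = £51,600.00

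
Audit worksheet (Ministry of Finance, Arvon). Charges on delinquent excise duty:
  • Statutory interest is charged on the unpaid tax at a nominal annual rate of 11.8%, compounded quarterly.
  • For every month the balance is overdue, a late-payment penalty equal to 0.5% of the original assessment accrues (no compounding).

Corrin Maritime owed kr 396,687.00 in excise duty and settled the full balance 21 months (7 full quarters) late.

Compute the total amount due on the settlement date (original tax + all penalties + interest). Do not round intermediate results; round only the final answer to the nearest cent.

Late-payment penalty: 21 × 0.5% × kr 396,687.00 = kr 41,652.14…
Interest (11.8%/yr ÷ 4 = 2.95%/quarter): kr 396,687.00 × ((1 + 0.0295)^7 − 1) = kr 89,532.5588…
Total = kr 396,687.00 + kr 41,652.1350 + kr 89,532.5588… = kr 527,871.69

kr 527,871.69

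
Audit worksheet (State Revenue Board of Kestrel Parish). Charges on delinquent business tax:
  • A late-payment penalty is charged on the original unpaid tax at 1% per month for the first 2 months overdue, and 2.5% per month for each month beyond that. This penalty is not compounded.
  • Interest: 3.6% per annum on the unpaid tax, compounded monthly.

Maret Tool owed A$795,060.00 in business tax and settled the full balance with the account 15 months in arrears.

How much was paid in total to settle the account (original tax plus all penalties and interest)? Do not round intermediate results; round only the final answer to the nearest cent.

Penalty, months 1–2: 2 × 1% × A$795,060.00 = A$15,901.20
Penalty, months 3–15: 13 × 2.5% × A$795,060.00 = A$258,394.50
Interest (3.6%/yr ÷ 12 = 0.3%/month): A$795,060.00 × ((1 + 0.003)^15 − 1) = A$36,538.8875…
Total = A$795,060.00 + A$274,295.7000 + A$36,538.8875… = A$1,105,894.59

A$1,105,894.59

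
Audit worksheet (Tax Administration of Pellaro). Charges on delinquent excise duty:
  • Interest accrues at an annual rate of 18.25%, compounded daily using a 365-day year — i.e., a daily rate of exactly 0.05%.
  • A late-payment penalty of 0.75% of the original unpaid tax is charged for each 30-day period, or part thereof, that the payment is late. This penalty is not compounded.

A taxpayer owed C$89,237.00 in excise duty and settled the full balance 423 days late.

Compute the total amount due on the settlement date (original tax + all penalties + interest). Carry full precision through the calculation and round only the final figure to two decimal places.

Penalty periods: ⌈423/30⌉ = 15; penalty = 15 × 0.75% × C$89,237.00 = C$10,039.16…
Interest: C$89,237.00 × ((1 + 0.0005)^423 − 1) = C$89,237.00 × 0.23546466… = C$21,012.1599…
Total = C$89,237.00 + C$10,039.1625 + C$21,012.1599… = C$120,288.32

C$120,288.32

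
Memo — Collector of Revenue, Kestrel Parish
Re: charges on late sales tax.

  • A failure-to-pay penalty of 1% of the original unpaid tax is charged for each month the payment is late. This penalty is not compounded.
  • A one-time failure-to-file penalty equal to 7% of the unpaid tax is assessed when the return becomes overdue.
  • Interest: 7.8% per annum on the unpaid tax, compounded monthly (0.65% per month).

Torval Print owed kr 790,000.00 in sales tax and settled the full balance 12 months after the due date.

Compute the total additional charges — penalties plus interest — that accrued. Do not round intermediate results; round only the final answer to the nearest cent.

kr 213,971.35

Failure-to-file penalty: 7% × kr 790,000.00 = kr 55,300.00
Failure-to-pay penalty = 1% × kr 790,000.00 × 12 mo = kr 94,800.00
Interest: kr 790,000.00 × ((1 + 0.0065)^12 − 1) = kr 790,000.00 × 0.0808498… = kr 63,871.3502…
Penalties + interest = kr 150,100.0000 + kr 63,871.3502… = kr 213,971.35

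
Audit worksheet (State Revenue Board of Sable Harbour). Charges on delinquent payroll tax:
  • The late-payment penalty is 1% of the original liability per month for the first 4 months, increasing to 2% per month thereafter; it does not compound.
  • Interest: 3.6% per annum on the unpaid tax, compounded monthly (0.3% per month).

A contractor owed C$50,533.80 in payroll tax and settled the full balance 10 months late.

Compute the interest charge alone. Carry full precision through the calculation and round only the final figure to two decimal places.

Interest: C$50,533.80 × ((1 + 0.003)^10 − 1) = C$50,533.80 × 0.0304083… = C$1,536.6448…

C$1,536.64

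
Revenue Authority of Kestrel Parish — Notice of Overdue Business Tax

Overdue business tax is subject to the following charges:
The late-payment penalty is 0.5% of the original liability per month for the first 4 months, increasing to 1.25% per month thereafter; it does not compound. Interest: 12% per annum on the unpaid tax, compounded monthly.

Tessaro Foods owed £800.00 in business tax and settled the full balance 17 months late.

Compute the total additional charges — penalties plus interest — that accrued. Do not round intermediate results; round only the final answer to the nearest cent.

Penalty, months 1–4: 4 × 0.5% × £800.00 = £16.00
Penalty, months 5–17: 13 × 1.25% × £800.00 = £130.00
Interest (12%/yr ÷ 12 = 1%/month): £800.00 × ((1 + 0.01)^17 − 1) = £147.4435…
Penalties + interest = £146.0000 + £147.4435… = £293.44

£293.44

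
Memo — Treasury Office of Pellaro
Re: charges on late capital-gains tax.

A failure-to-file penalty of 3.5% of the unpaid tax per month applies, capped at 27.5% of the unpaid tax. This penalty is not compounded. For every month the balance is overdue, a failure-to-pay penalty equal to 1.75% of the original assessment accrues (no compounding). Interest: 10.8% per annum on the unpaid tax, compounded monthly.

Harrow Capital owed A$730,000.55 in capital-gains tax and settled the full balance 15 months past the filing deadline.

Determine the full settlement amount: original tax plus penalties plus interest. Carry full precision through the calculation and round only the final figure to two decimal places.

Failure-to-file: 15 × 3.5% × A$730,000.55 = A$383,250.29…, capped at 27.5% × A$730,000.55 = A$200,750.15…
Failure-to-pay penalty = 1.75% × A$730,000.55 × 15 mo = A$191,625.14…
Interest (10.8%/yr ÷ 12 = 0.9%/month): A$730,000.55 × ((1 + 0.009)^15 − 1) = A$105,007.5356…
Total = A$730,000.55 + A$392,375.2956… + A$105,007.5356… = A$1,227,383.38

A$1,227,383.38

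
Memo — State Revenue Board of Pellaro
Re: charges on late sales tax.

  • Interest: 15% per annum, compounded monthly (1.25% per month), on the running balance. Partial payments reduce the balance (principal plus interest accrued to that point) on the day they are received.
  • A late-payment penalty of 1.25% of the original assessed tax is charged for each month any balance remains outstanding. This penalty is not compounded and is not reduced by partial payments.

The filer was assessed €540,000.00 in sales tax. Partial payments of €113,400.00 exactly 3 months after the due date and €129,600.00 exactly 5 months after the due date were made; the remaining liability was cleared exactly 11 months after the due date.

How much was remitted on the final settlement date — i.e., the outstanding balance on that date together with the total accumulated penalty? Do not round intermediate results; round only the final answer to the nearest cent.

Balance at month 3: €540,000.0000 × (1 + 0.0125)^3 = €560,504.1797…
After €113,400.00 payment: €560,504.1797… − €113,400.00 = €447,104.1797…
Balance at month 5: €447,104.1797… × (1 + 0.0125)^2 = €458,351.6442…
After €129,600.00 payment: €458,351.6442… − €129,600.00 = €328,751.6442…
Balance at month 11: €328,751.6442… × (1 + 0.0125)^6 = €354,191.4920…
Penalty: 11 × 1.25% × €540,000.00 = €74,250.00
Final settlement = outstanding balance + penalty = €354,191.4920… + €74,250.00 = €428,441.49

€428,441.49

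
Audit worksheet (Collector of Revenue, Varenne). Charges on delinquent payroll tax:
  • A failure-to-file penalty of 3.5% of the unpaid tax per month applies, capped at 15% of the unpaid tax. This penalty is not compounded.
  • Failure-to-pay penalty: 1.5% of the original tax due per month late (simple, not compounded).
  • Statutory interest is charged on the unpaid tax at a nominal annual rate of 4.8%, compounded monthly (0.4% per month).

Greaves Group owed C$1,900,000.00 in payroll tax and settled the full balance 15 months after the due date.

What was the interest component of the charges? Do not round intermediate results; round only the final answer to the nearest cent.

Interest: C$1,900,000.00 × ((1 + 0.004)^15 − 1) = C$1,900,000.00 × 0.0617095… = C$117,247.9978…

C$117,248.00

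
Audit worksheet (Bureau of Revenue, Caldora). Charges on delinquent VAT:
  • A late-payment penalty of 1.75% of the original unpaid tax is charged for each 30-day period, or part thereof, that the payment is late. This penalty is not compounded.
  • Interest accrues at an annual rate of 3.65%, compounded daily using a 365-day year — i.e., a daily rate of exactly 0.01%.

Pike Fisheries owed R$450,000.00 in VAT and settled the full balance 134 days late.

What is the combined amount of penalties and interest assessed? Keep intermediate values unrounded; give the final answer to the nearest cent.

Penalty periods: ⌈134/30⌉ = 5; penalty = 5 × 1.75% × R$450,000.00 = R$39,375.00
Interest: R$450,000.00 × ((1 + 0.0001)^134 − 1) = R$450,000.00 × 0.01348950… = R$6,070.2765…
Penalties + interest = R$39,375.0000 + R$6,070.2765… = R$45,445.28

R$45,445.28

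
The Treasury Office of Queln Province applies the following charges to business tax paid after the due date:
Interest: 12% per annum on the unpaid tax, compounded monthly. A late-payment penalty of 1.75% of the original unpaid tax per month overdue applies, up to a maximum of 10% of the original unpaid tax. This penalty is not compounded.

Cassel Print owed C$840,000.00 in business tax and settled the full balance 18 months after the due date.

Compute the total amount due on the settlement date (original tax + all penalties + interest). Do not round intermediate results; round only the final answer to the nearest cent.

C$1,088,763.88

Penalty (uncapped): 18 × 1.75% × C$840,000.00 = C$264,600.00; cap = 10% × C$840,000.00 = C$84,000.00 → penalty = C$84,000.00
Interest (12%/yr ÷ 12 = 1%/month): C$840,000.00 × ((1 + 0.01)^18 − 1) = C$164,763.8796…
Total = C$840,000.00 + C$84,000.0000 + C$164,763.8796… = C$1,088,763.88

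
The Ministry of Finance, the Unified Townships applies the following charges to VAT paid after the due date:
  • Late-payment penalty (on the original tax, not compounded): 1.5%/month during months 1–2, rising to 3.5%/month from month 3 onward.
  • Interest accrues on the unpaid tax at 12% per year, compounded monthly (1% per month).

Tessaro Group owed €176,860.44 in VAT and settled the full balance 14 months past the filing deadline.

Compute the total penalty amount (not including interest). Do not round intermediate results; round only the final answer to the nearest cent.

€79,587.20

Penalty, months 1–2: 2 × 1.5% × €176,860.44 = €5,305.81…
Penalty, months 3–14: 12 × 3.5% × €176,860.44 = €74,281.38…
Total penalty = €5,305.81… + €74,281.38… = €79,587.20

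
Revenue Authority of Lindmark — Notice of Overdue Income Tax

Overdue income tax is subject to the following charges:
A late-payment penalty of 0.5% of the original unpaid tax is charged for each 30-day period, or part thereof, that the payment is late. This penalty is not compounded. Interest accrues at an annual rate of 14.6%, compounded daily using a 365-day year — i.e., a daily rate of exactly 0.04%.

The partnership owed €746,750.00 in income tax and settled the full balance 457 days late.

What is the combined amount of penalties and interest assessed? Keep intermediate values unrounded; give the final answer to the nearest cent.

Penalty periods: ⌈457/30⌉ = 16; penalty = 16 × 0.5% × €746,750.00 = €59,740.00
Interest: €746,750.00 × ((1 + 0.0004)^457 − 1) = €746,750.00 × 0.20053039… = €149,746.0678…
Penalties + interest = €59,740.0000 + €149,746.0678… = €209,486.07

€209,486.07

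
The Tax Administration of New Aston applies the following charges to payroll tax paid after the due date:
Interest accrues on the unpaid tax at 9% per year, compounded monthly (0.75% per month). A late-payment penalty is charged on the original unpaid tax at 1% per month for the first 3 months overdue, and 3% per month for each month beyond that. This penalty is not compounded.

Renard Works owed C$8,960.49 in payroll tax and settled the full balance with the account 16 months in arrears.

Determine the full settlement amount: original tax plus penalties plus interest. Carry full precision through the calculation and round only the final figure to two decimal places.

Penalty, months 1–3: 3 × 1% × C$8,960.49 = C$268.81…
Penalty, months 4–16: 13 × 3% × C$8,960.49 = C$3,494.59…
Interest: C$8,960.49 × ((1 + 0.0075)^16 − 1) = C$8,960.49 × 0.1269921… = C$1,137.9116…
Total = C$8,960.49 + C$3,763.4058 + C$1,137.9116… = C$13,861.81

C$13,861.81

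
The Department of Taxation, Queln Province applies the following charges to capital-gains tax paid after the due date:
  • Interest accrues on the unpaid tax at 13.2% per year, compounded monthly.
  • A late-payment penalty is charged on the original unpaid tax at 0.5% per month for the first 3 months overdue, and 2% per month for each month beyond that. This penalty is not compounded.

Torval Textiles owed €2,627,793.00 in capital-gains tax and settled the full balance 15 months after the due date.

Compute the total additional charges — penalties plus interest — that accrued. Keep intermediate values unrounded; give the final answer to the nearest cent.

€1,138,704.39

Penalty, months 1–3: 3 × 0.5% × €2,627,793.00 = €39,416.90…
Penalty, months 4–15: 12 × 2% × €2,627,793.00 = €630,670.32
Interest (13.2%/yr ÷ 12 = 1.1%/month): €2,627,793.00 × ((1 + 0.011)^15 − 1) = €468,617.1705…
Penalties + interest = €670,087.2150 + €468,617.1705… = €1,138,704.39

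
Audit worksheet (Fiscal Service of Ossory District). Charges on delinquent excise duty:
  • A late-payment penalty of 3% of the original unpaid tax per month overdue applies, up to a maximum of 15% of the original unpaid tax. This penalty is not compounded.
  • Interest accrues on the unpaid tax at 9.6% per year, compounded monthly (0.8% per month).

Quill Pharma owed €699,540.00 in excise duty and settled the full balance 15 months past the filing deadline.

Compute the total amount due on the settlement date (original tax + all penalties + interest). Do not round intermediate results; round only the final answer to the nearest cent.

€893,283.65

Penalty (uncapped): 15 × 3% × €699,540.00 = €314,793.00; cap = 15% × €699,540.00 = €104,931.00 → penalty = €104,931.00
Interest: €699,540.00 × ((1 + 0.008)^15 − 1) = €699,540.00 × 0.1269587… = €88,812.6546…
Total = €699,540.00 + €104,931.0000 + €88,812.6546… = €893,283.65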